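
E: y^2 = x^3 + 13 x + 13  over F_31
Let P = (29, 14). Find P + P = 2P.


Doubling: s = (3 x1^2 + a) / (2 y1)
s = (3*29^2 + 13) / (2*14) mod 31 = 2
x3 = s^2 - 2 x1 mod 31 = 2^2 - 2*29 = 8
y3 = s (x1 - x3) - y1 mod 31 = 2 * (29 - 8) - 14 = 28

2P = (8, 28)


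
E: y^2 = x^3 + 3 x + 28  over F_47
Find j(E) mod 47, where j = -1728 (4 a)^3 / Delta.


Delta = -16(4 a^3 + 27 b^2) mod 47 = 5
-1728 * (4 a)^3 = -1728 * (4*3)^3 mod 47 = 20
j = 20 * 5^(-1) mod 47 = 4

j = 4 (mod 47)


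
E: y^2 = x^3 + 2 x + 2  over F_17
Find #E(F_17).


For each x in F_17, count y with y^2 = x^3 + 2 x + 2 mod 17:
  x = 0: RHS = 2, y in [6, 11]  -> 2 point(s)
  x = 3: RHS = 1, y in [1, 16]  -> 2 point(s)
  x = 5: RHS = 1, y in [1, 16]  -> 2 point(s)
  x = 6: RHS = 9, y in [3, 14]  -> 2 point(s)
  x = 7: RHS = 2, y in [6, 11]  -> 2 point(s)
  x = 9: RHS = 1, y in [1, 16]  -> 2 point(s)
  x = 10: RHS = 2, y in [6, 11]  -> 2 point(s)
  x = 13: RHS = 15, y in [7, 10]  -> 2 point(s)
  x = 16: RHS = 16, y in [4, 13]  -> 2 point(s)
Affine points: 18. Add the point at infinity: total = 19.

#E(F_17) = 19


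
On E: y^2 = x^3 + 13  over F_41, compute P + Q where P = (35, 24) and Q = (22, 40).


P != Q, so use the chord formula.
s = (y2 - y1) / (x2 - x1) = (16) / (28) mod 41 = 24
x3 = s^2 - x1 - x2 mod 41 = 24^2 - 35 - 22 = 27
y3 = s (x1 - x3) - y1 mod 41 = 24 * (35 - 27) - 24 = 4

P + Q = (27, 4)


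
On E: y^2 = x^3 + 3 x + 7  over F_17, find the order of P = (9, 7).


Compute successive multiples of P until we hit O:
  1P = (9, 7)
  2P = (8, 13)
  3P = (2, 2)
  4P = (2, 15)
  5P = (8, 4)
  6P = (9, 10)
  7P = O

ord(P) = 7


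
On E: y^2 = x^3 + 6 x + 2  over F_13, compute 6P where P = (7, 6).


k = 6 = 110_2 (binary, LSB first: 011)
Double-and-add from P = (7, 6):
  bit 0 = 0: acc unchanged = O
  bit 1 = 1: acc = O + (8, 4) = (8, 4)
  bit 2 = 1: acc = (8, 4) + (1, 10) = (5, 12)

6P = (5, 12)


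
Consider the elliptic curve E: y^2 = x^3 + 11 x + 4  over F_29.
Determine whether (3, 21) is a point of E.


Check whether y^2 = x^3 + 11 x + 4 (mod 29) for (x, y) = (3, 21).
LHS: y^2 = 21^2 mod 29 = 6
RHS: x^3 + 11 x + 4 = 3^3 + 11*3 + 4 mod 29 = 6
LHS = RHS

Yes, on the curve


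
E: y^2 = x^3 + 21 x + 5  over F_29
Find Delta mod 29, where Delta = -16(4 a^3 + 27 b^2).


4 a^3 + 27 b^2 = 4*21^3 + 27*5^2 = 37044 + 675 = 37719
Delta = -16 * (37719) = -603504
Delta mod 29 = 15

Delta = 15 (mod 29)


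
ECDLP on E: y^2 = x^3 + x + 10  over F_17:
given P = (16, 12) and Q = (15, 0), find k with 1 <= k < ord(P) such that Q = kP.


Enumerate multiples of P until we hit Q = (15, 0):
  1P = (16, 12)
  2P = (11, 3)
  3P = (15, 0)
Match found at i = 3.

k = 3


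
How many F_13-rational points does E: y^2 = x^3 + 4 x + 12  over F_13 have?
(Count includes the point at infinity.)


For each x in F_13, count y with y^2 = x^3 + 4 x + 12 mod 13:
  x = 0: RHS = 12, y in [5, 8]  -> 2 point(s)
  x = 1: RHS = 4, y in [2, 11]  -> 2 point(s)
  x = 3: RHS = 12, y in [5, 8]  -> 2 point(s)
  x = 4: RHS = 1, y in [1, 12]  -> 2 point(s)
  x = 5: RHS = 1, y in [1, 12]  -> 2 point(s)
  x = 8: RHS = 10, y in [6, 7]  -> 2 point(s)
  x = 9: RHS = 10, y in [6, 7]  -> 2 point(s)
  x = 10: RHS = 12, y in [5, 8]  -> 2 point(s)
  x = 11: RHS = 9, y in [3, 10]  -> 2 point(s)
Affine points: 18. Add the point at infinity: total = 19.

#E(F_13) = 19


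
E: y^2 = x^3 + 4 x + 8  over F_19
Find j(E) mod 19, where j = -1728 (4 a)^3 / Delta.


Delta = -16(4 a^3 + 27 b^2) mod 19 = 5
-1728 * (4 a)^3 = -1728 * (4*4)^3 mod 19 = 11
j = 11 * 5^(-1) mod 19 = 6

j = 6 (mod 19)


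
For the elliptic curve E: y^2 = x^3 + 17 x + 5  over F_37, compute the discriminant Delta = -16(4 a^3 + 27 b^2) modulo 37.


4 a^3 + 27 b^2 = 4*17^3 + 27*5^2 = 19652 + 675 = 20327
Delta = -16 * (20327) = -325232
Delta mod 37 = 35

Delta = 35 (mod 37)


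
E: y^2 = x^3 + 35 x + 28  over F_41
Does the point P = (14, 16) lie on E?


Check whether y^2 = x^3 + 35 x + 28 (mod 41) for (x, y) = (14, 16).
LHS: y^2 = 16^2 mod 41 = 10
RHS: x^3 + 35 x + 28 = 14^3 + 35*14 + 28 mod 41 = 23
LHS != RHS

No, not on the curve


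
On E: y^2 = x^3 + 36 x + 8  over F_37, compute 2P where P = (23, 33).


Doubling: s = (3 x1^2 + a) / (2 y1)
s = (3*23^2 + 36) / (2*33) mod 37 = 33
x3 = s^2 - 2 x1 mod 37 = 33^2 - 2*23 = 7
y3 = s (x1 - x3) - y1 mod 37 = 33 * (23 - 7) - 33 = 14

2P = (7, 14)


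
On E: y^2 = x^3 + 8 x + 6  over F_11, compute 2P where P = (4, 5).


k = 2 = 10_2 (binary, LSB first: 01)
Double-and-add from P = (4, 5):
  bit 0 = 0: acc unchanged = O
  bit 1 = 1: acc = O + (4, 6) = (4, 6)

2P = (4, 6)


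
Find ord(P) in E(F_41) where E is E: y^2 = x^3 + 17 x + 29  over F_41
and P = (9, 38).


Compute successive multiples of P until we hit O:
  1P = (9, 38)
  2P = (33, 18)
  3P = (35, 11)
  4P = (15, 25)
  5P = (16, 25)
  6P = (32, 34)
  7P = (37, 15)
  8P = (27, 9)
  ... (continuing to 36P)
  36P = O

ord(P) = 36


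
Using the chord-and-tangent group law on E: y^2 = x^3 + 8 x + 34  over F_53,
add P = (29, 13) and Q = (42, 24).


P != Q, so use the chord formula.
s = (y2 - y1) / (x2 - x1) = (11) / (13) mod 53 = 9
x3 = s^2 - x1 - x2 mod 53 = 9^2 - 29 - 42 = 10
y3 = s (x1 - x3) - y1 mod 53 = 9 * (29 - 10) - 13 = 52

P + Q = (10, 52)


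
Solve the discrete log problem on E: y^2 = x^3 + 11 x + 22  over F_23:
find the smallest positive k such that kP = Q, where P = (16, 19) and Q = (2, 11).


Enumerate multiples of P until we hit Q = (2, 11):
  1P = (16, 19)
  2P = (3, 6)
  3P = (5, 15)
  4P = (20, 13)
  5P = (18, 7)
  6P = (2, 12)
  7P = (11, 18)
  8P = (8, 1)
  9P = (17, 19)
  10P = (13, 4)
  11P = (19, 12)
  12P = (19, 11)
  13P = (13, 19)
  14P = (17, 4)
  15P = (8, 22)
  16P = (11, 5)
  17P = (2, 11)
Match found at i = 17.

k = 17


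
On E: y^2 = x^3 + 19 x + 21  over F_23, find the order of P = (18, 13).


Compute successive multiples of P until we hit O:
  1P = (18, 13)
  2P = (13, 21)
  3P = (1, 15)
  4P = (22, 1)
  5P = (15, 1)
  6P = (6, 12)
  7P = (3, 17)
  8P = (8, 15)
  ... (continuing to 26P)
  26P = O

ord(P) = 26


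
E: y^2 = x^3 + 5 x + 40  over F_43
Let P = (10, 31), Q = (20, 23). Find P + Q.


P != Q, so use the chord formula.
s = (y2 - y1) / (x2 - x1) = (35) / (10) mod 43 = 25
x3 = s^2 - x1 - x2 mod 43 = 25^2 - 10 - 20 = 36
y3 = s (x1 - x3) - y1 mod 43 = 25 * (10 - 36) - 31 = 7

P + Q = (36, 7)


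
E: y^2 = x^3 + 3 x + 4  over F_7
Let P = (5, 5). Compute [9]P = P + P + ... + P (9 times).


k = 9 = 1001_2 (binary, LSB first: 1001)
Double-and-add from P = (5, 5):
  bit 0 = 1: acc = O + (5, 5) = (5, 5)
  bit 1 = 0: acc unchanged = (5, 5)
  bit 2 = 0: acc unchanged = (5, 5)
  bit 3 = 1: acc = (5, 5) + (1, 6) = (5, 2)

9P = (5, 2)


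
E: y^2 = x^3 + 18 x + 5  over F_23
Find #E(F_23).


For each x in F_23, count y with y^2 = x^3 + 18 x + 5 mod 23:
  x = 1: RHS = 1, y in [1, 22]  -> 2 point(s)
  x = 2: RHS = 3, y in [7, 16]  -> 2 point(s)
  x = 4: RHS = 3, y in [7, 16]  -> 2 point(s)
  x = 5: RHS = 13, y in [6, 17]  -> 2 point(s)
  x = 10: RHS = 12, y in [9, 14]  -> 2 point(s)
  x = 11: RHS = 16, y in [4, 19]  -> 2 point(s)
  x = 15: RHS = 16, y in [4, 19]  -> 2 point(s)
  x = 17: RHS = 3, y in [7, 16]  -> 2 point(s)
  x = 20: RHS = 16, y in [4, 19]  -> 2 point(s)
  x = 22: RHS = 9, y in [3, 20]  -> 2 point(s)
Affine points: 20. Add the point at infinity: total = 21.

#E(F_23) = 21


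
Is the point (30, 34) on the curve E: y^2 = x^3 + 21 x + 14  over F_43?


Check whether y^2 = x^3 + 21 x + 14 (mod 43) for (x, y) = (30, 34).
LHS: y^2 = 34^2 mod 43 = 38
RHS: x^3 + 21 x + 14 = 30^3 + 21*30 + 14 mod 43 = 38
LHS = RHS

Yes, on the curve


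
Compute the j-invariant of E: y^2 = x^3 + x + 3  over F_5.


Delta = -16(4 a^3 + 27 b^2) mod 5 = 3
-1728 * (4 a)^3 = -1728 * (4*1)^3 mod 5 = 3
j = 3 * 3^(-1) mod 5 = 1

j = 1 (mod 5)


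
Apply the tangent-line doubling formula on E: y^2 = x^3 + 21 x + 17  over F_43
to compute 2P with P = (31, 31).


Doubling: s = (3 x1^2 + a) / (2 y1)
s = (3*31^2 + 21) / (2*31) mod 43 = 8
x3 = s^2 - 2 x1 mod 43 = 8^2 - 2*31 = 2
y3 = s (x1 - x3) - y1 mod 43 = 8 * (31 - 2) - 31 = 29

2P = (2, 29)


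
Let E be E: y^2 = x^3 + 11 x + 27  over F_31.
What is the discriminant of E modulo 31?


4 a^3 + 27 b^2 = 4*11^3 + 27*27^2 = 5324 + 19683 = 25007
Delta = -16 * (25007) = -400112
Delta mod 31 = 5

Delta = 5 (mod 31)


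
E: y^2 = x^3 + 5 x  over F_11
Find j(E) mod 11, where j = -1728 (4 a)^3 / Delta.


Delta = -16(4 a^3 + 27 b^2) mod 11 = 8
-1728 * (4 a)^3 = -1728 * (4*5)^3 mod 11 = 8
j = 8 * 8^(-1) mod 11 = 1

j = 1 (mod 11)


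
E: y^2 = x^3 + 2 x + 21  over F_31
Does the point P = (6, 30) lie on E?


Check whether y^2 = x^3 + 2 x + 21 (mod 31) for (x, y) = (6, 30).
LHS: y^2 = 30^2 mod 31 = 1
RHS: x^3 + 2 x + 21 = 6^3 + 2*6 + 21 mod 31 = 1
LHS = RHS

Yes, on the curve


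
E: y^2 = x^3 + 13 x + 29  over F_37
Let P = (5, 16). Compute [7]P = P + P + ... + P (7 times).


k = 7 = 111_2 (binary, LSB first: 111)
Double-and-add from P = (5, 16):
  bit 0 = 1: acc = O + (5, 16) = (5, 16)
  bit 1 = 1: acc = (5, 16) + (23, 27) = (12, 27)
  bit 2 = 1: acc = (12, 27) + (27, 34) = (2, 27)

7P = (2, 27)


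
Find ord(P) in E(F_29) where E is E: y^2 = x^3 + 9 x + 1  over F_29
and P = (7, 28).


Compute successive multiples of P until we hit O:
  1P = (7, 28)
  2P = (9, 12)
  3P = (19, 10)
  4P = (27, 2)
  5P = (8, 11)
  6P = (13, 16)
  7P = (13, 13)
  8P = (8, 18)
  ... (continuing to 13P)
  13P = O

ord(P) = 13


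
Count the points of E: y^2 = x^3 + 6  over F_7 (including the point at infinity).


For each x in F_7, count y with y^2 = x^3 + 0 x + 6 mod 7:
  x = 1: RHS = 0, y in [0]  -> 1 point(s)
  x = 2: RHS = 0, y in [0]  -> 1 point(s)
  x = 4: RHS = 0, y in [0]  -> 1 point(s)
Affine points: 3. Add the point at infinity: total = 4.

#E(F_7) = 4


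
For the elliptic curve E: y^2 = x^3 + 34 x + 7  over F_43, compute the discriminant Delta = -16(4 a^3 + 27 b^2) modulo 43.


4 a^3 + 27 b^2 = 4*34^3 + 27*7^2 = 157216 + 1323 = 158539
Delta = -16 * (158539) = -2536624
Delta mod 43 = 32

Delta = 32 (mod 43)


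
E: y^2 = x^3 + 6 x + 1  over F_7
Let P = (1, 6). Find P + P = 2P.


Doubling: s = (3 x1^2 + a) / (2 y1)
s = (3*1^2 + 6) / (2*6) mod 7 = 6
x3 = s^2 - 2 x1 mod 7 = 6^2 - 2*1 = 6
y3 = s (x1 - x3) - y1 mod 7 = 6 * (1 - 6) - 6 = 6

2P = (6, 6)


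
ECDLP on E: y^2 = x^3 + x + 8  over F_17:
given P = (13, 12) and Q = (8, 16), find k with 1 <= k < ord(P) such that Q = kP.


Enumerate multiples of P until we hit Q = (8, 16):
  1P = (13, 12)
  2P = (6, 3)
  3P = (0, 12)
  4P = (4, 5)
  5P = (9, 10)
  6P = (8, 16)
Match found at i = 6.

k = 6


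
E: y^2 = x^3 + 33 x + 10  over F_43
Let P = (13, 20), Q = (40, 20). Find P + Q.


P != Q, so use the chord formula.
s = (y2 - y1) / (x2 - x1) = (0) / (27) mod 43 = 0
x3 = s^2 - x1 - x2 mod 43 = 0^2 - 13 - 40 = 33
y3 = s (x1 - x3) - y1 mod 43 = 0 * (13 - 33) - 20 = 23

P + Q = (33, 23)


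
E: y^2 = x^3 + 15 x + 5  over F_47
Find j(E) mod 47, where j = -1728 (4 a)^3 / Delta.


Delta = -16(4 a^3 + 27 b^2) mod 47 = 22
-1728 * (4 a)^3 = -1728 * (4*15)^3 mod 47 = 9
j = 9 * 22^(-1) mod 47 = 41

j = 41 (mod 47)


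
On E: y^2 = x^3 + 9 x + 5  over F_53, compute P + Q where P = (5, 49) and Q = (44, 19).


P != Q, so use the chord formula.
s = (y2 - y1) / (x2 - x1) = (23) / (39) mod 53 = 40
x3 = s^2 - x1 - x2 mod 53 = 40^2 - 5 - 44 = 14
y3 = s (x1 - x3) - y1 mod 53 = 40 * (5 - 14) - 49 = 15

P + Q = (14, 15)


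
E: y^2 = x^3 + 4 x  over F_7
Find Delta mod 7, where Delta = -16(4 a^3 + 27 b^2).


4 a^3 + 27 b^2 = 4*4^3 + 27*0^2 = 256 + 0 = 256
Delta = -16 * (256) = -4096
Delta mod 7 = 6

Delta = 6 (mod 7)


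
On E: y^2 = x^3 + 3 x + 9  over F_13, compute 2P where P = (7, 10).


Doubling: s = (3 x1^2 + a) / (2 y1)
s = (3*7^2 + 3) / (2*10) mod 13 = 1
x3 = s^2 - 2 x1 mod 13 = 1^2 - 2*7 = 0
y3 = s (x1 - x3) - y1 mod 13 = 1 * (7 - 0) - 10 = 10

2P = (0, 10)


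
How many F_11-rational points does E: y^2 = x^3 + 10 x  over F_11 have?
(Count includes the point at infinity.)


For each x in F_11, count y with y^2 = x^3 + 10 x + 0 mod 11:
  x = 0: RHS = 0, y in [0]  -> 1 point(s)
  x = 1: RHS = 0, y in [0]  -> 1 point(s)
  x = 4: RHS = 5, y in [4, 7]  -> 2 point(s)
  x = 6: RHS = 1, y in [1, 10]  -> 2 point(s)
  x = 8: RHS = 9, y in [3, 8]  -> 2 point(s)
  x = 9: RHS = 5, y in [4, 7]  -> 2 point(s)
  x = 10: RHS = 0, y in [0]  -> 1 point(s)
Affine points: 11. Add the point at infinity: total = 12.

#E(F_11) = 12


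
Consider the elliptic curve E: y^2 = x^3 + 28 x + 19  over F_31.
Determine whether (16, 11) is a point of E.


Check whether y^2 = x^3 + 28 x + 19 (mod 31) for (x, y) = (16, 11).
LHS: y^2 = 11^2 mod 31 = 28
RHS: x^3 + 28 x + 19 = 16^3 + 28*16 + 19 mod 31 = 6
LHS != RHS

No, not on the curve


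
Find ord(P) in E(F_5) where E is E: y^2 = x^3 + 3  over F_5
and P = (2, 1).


Compute successive multiples of P until we hit O:
  1P = (2, 1)
  2P = (2, 4)
  3P = O

ord(P) = 3


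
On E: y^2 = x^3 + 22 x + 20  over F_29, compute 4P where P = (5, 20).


k = 4 = 100_2 (binary, LSB first: 001)
Double-and-add from P = (5, 20):
  bit 0 = 0: acc unchanged = O
  bit 1 = 0: acc unchanged = O
  bit 2 = 1: acc = O + (18, 19) = (18, 19)

4P = (18, 19)


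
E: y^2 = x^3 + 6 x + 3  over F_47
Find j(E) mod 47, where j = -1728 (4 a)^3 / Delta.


Delta = -16(4 a^3 + 27 b^2) mod 47 = 7
-1728 * (4 a)^3 = -1728 * (4*6)^3 mod 47 = 19
j = 19 * 7^(-1) mod 47 = 43

j = 43 (mod 47)


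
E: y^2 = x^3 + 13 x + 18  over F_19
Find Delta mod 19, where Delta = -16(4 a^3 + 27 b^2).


4 a^3 + 27 b^2 = 4*13^3 + 27*18^2 = 8788 + 8748 = 17536
Delta = -16 * (17536) = -280576
Delta mod 19 = 16

Delta = 16 (mod 19)


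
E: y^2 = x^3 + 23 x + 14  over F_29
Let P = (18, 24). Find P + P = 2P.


Doubling: s = (3 x1^2 + a) / (2 y1)
s = (3*18^2 + 23) / (2*24) mod 29 = 2
x3 = s^2 - 2 x1 mod 29 = 2^2 - 2*18 = 26
y3 = s (x1 - x3) - y1 mod 29 = 2 * (18 - 26) - 24 = 18

2P = (26, 18)


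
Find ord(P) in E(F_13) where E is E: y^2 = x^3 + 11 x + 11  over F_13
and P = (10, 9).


Compute successive multiples of P until we hit O:
  1P = (10, 9)
  2P = (5, 3)
  3P = (1, 7)
  4P = (12, 5)
  5P = (8, 0)
  6P = (12, 8)
  7P = (1, 6)
  8P = (5, 10)
  ... (continuing to 10P)
  10P = O

ord(P) = 10


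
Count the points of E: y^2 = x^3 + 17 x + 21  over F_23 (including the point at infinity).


For each x in F_23, count y with y^2 = x^3 + 17 x + 21 mod 23:
  x = 1: RHS = 16, y in [4, 19]  -> 2 point(s)
  x = 5: RHS = 1, y in [1, 22]  -> 2 point(s)
  x = 7: RHS = 0, y in [0]  -> 1 point(s)
  x = 8: RHS = 2, y in [5, 18]  -> 2 point(s)
  x = 9: RHS = 6, y in [11, 12]  -> 2 point(s)
  x = 10: RHS = 18, y in [8, 15]  -> 2 point(s)
  x = 13: RHS = 1, y in [1, 22]  -> 2 point(s)
  x = 14: RHS = 13, y in [6, 17]  -> 2 point(s)
  x = 17: RHS = 2, y in [5, 18]  -> 2 point(s)
  x = 18: RHS = 18, y in [8, 15]  -> 2 point(s)
  x = 19: RHS = 4, y in [2, 21]  -> 2 point(s)
  x = 20: RHS = 12, y in [9, 14]  -> 2 point(s)
  x = 21: RHS = 2, y in [5, 18]  -> 2 point(s)
  x = 22: RHS = 3, y in [7, 16]  -> 2 point(s)
Affine points: 27. Add the point at infinity: total = 28.

#E(F_23) = 28


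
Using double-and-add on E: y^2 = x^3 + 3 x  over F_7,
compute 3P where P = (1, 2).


k = 3 = 11_2 (binary, LSB first: 11)
Double-and-add from P = (1, 2):
  bit 0 = 1: acc = O + (1, 2) = (1, 2)
  bit 1 = 1: acc = (1, 2) + (2, 0) = (1, 5)

3P = (1, 5)


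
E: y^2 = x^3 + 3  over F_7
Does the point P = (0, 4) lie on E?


Check whether y^2 = x^3 + 0 x + 3 (mod 7) for (x, y) = (0, 4).
LHS: y^2 = 4^2 mod 7 = 2
RHS: x^3 + 0 x + 3 = 0^3 + 0*0 + 3 mod 7 = 3
LHS != RHS

No, not on the curve


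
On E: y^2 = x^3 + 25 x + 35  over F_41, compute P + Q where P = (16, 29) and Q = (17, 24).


P != Q, so use the chord formula.
s = (y2 - y1) / (x2 - x1) = (36) / (1) mod 41 = 36
x3 = s^2 - x1 - x2 mod 41 = 36^2 - 16 - 17 = 33
y3 = s (x1 - x3) - y1 mod 41 = 36 * (16 - 33) - 29 = 15

P + Q = (33, 15)


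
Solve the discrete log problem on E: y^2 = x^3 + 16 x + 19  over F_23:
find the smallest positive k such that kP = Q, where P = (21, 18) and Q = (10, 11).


Enumerate multiples of P until we hit Q = (10, 11):
  1P = (21, 18)
  2P = (10, 11)
Match found at i = 2.

k = 2


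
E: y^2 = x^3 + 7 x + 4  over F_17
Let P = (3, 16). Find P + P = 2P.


Doubling: s = (3 x1^2 + a) / (2 y1)
s = (3*3^2 + 7) / (2*16) mod 17 = 0
x3 = s^2 - 2 x1 mod 17 = 0^2 - 2*3 = 11
y3 = s (x1 - x3) - y1 mod 17 = 0 * (3 - 11) - 16 = 1

2P = (11, 1)


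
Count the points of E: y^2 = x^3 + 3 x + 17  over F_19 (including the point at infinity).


For each x in F_19, count y with y^2 = x^3 + 3 x + 17 mod 19:
  x = 0: RHS = 17, y in [6, 13]  -> 2 point(s)
  x = 4: RHS = 17, y in [6, 13]  -> 2 point(s)
  x = 5: RHS = 5, y in [9, 10]  -> 2 point(s)
  x = 6: RHS = 4, y in [2, 17]  -> 2 point(s)
  x = 7: RHS = 1, y in [1, 18]  -> 2 point(s)
  x = 13: RHS = 11, y in [7, 12]  -> 2 point(s)
  x = 15: RHS = 17, y in [6, 13]  -> 2 point(s)
  x = 16: RHS = 0, y in [0]  -> 1 point(s)
Affine points: 15. Add the point at infinity: total = 16.

#E(F_19) = 16


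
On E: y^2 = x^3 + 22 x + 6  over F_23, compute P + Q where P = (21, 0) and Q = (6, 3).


P != Q, so use the chord formula.
s = (y2 - y1) / (x2 - x1) = (3) / (8) mod 23 = 9
x3 = s^2 - x1 - x2 mod 23 = 9^2 - 21 - 6 = 8
y3 = s (x1 - x3) - y1 mod 23 = 9 * (21 - 8) - 0 = 2

P + Q = (8, 2)


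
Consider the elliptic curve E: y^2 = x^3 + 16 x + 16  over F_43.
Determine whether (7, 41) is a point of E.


Check whether y^2 = x^3 + 16 x + 16 (mod 43) for (x, y) = (7, 41).
LHS: y^2 = 41^2 mod 43 = 4
RHS: x^3 + 16 x + 16 = 7^3 + 16*7 + 16 mod 43 = 41
LHS != RHS

No, not on the curve


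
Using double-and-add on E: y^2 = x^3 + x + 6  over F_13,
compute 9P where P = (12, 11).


k = 9 = 1001_2 (binary, LSB first: 1001)
Double-and-add from P = (12, 11):
  bit 0 = 1: acc = O + (12, 11) = (12, 11)
  bit 1 = 0: acc unchanged = (12, 11)
  bit 2 = 0: acc unchanged = (12, 11)
  bit 3 = 1: acc = (12, 11) + (4, 3) = (11, 3)

9P = (11, 3)


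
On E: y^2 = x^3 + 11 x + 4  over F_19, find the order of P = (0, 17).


Compute successive multiples of P until we hit O:
  1P = (0, 17)
  2P = (4, 13)
  3P = (16, 18)
  4P = (1, 15)
  5P = (3, 8)
  6P = (6, 1)
  7P = (18, 12)
  8P = (7, 5)
  ... (continuing to 19P)
  19P = O

ord(P) = 19


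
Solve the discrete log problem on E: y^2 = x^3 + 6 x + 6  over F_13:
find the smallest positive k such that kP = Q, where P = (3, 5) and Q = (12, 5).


Enumerate multiples of P until we hit Q = (12, 5):
  1P = (3, 5)
  2P = (11, 5)
  3P = (12, 8)
  4P = (1, 0)
  5P = (12, 5)
Match found at i = 5.

k = 5


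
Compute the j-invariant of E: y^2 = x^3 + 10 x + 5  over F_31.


Delta = -16(4 a^3 + 27 b^2) mod 31 = 3
-1728 * (4 a)^3 = -1728 * (4*10)^3 mod 31 = 4
j = 4 * 3^(-1) mod 31 = 22

j = 22 (mod 31)


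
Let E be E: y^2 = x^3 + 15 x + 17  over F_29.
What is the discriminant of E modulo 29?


4 a^3 + 27 b^2 = 4*15^3 + 27*17^2 = 13500 + 7803 = 21303
Delta = -16 * (21303) = -340848
Delta mod 29 = 18

Delta = 18 (mod 29)


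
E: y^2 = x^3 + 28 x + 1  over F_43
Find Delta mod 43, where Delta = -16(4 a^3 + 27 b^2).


4 a^3 + 27 b^2 = 4*28^3 + 27*1^2 = 87808 + 27 = 87835
Delta = -16 * (87835) = -1405360
Delta mod 43 = 9

Delta = 9 (mod 43)


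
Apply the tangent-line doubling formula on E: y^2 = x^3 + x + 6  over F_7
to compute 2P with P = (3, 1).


Doubling: s = (3 x1^2 + a) / (2 y1)
s = (3*3^2 + 1) / (2*1) mod 7 = 0
x3 = s^2 - 2 x1 mod 7 = 0^2 - 2*3 = 1
y3 = s (x1 - x3) - y1 mod 7 = 0 * (3 - 1) - 1 = 6

2P = (1, 6)


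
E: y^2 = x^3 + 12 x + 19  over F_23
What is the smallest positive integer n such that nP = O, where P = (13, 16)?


Compute successive multiples of P until we hit O:
  1P = (13, 16)
  2P = (13, 7)
  3P = O

ord(P) = 3


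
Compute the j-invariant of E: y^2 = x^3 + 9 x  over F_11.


Delta = -16(4 a^3 + 27 b^2) mod 11 = 6
-1728 * (4 a)^3 = -1728 * (4*9)^3 mod 11 = 6
j = 6 * 6^(-1) mod 11 = 1

j = 1 (mod 11)


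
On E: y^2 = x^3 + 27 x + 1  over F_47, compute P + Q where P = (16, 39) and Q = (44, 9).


P != Q, so use the chord formula.
s = (y2 - y1) / (x2 - x1) = (17) / (28) mod 47 = 9
x3 = s^2 - x1 - x2 mod 47 = 9^2 - 16 - 44 = 21
y3 = s (x1 - x3) - y1 mod 47 = 9 * (16 - 21) - 39 = 10

P + Q = (21, 10)


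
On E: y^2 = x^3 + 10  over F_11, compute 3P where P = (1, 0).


k = 3 = 11_2 (binary, LSB first: 11)
Double-and-add from P = (1, 0):
  bit 0 = 1: acc = O + (1, 0) = (1, 0)
  bit 1 = 1: acc = (1, 0) + O = (1, 0)

3P = (1, 0)


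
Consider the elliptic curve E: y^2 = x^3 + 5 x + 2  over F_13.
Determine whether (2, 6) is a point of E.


Check whether y^2 = x^3 + 5 x + 2 (mod 13) for (x, y) = (2, 6).
LHS: y^2 = 6^2 mod 13 = 10
RHS: x^3 + 5 x + 2 = 2^3 + 5*2 + 2 mod 13 = 7
LHS != RHS

No, not on the curve


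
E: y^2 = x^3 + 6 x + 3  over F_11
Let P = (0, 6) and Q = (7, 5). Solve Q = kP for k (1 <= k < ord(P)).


Enumerate multiples of P until we hit Q = (7, 5):
  1P = (0, 6)
  2P = (3, 9)
  3P = (9, 7)
  4P = (5, 2)
  5P = (4, 6)
  6P = (7, 5)
Match found at i = 6.

k = 6


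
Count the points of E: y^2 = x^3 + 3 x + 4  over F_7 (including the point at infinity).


For each x in F_7, count y with y^2 = x^3 + 3 x + 4 mod 7:
  x = 0: RHS = 4, y in [2, 5]  -> 2 point(s)
  x = 1: RHS = 1, y in [1, 6]  -> 2 point(s)
  x = 2: RHS = 4, y in [2, 5]  -> 2 point(s)
  x = 5: RHS = 4, y in [2, 5]  -> 2 point(s)
  x = 6: RHS = 0, y in [0]  -> 1 point(s)
Affine points: 9. Add the point at infinity: total = 10.

#E(F_7) = 10


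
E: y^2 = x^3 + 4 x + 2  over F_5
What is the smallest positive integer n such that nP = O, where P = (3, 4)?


Compute successive multiples of P until we hit O:
  1P = (3, 4)
  2P = (3, 1)
  3P = O

ord(P) = 3


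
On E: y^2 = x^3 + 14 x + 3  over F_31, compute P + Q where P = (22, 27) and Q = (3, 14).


P != Q, so use the chord formula.
s = (y2 - y1) / (x2 - x1) = (18) / (12) mod 31 = 17
x3 = s^2 - x1 - x2 mod 31 = 17^2 - 22 - 3 = 16
y3 = s (x1 - x3) - y1 mod 31 = 17 * (22 - 16) - 27 = 13

P + Q = (16, 13)


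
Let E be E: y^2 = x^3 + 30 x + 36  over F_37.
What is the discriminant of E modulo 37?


4 a^3 + 27 b^2 = 4*30^3 + 27*36^2 = 108000 + 34992 = 142992
Delta = -16 * (142992) = -2287872
Delta mod 37 = 23

Delta = 23 (mod 37)


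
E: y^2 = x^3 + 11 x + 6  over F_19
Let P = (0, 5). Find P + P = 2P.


Doubling: s = (3 x1^2 + a) / (2 y1)
s = (3*0^2 + 11) / (2*5) mod 19 = 3
x3 = s^2 - 2 x1 mod 19 = 3^2 - 2*0 = 9
y3 = s (x1 - x3) - y1 mod 19 = 3 * (0 - 9) - 5 = 6

2P = (9, 6)


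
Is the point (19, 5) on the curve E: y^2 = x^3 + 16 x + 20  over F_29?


Check whether y^2 = x^3 + 16 x + 20 (mod 29) for (x, y) = (19, 5).
LHS: y^2 = 5^2 mod 29 = 25
RHS: x^3 + 16 x + 20 = 19^3 + 16*19 + 20 mod 29 = 20
LHS != RHS

No, not on the curve


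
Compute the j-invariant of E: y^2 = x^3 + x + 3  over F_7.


Delta = -16(4 a^3 + 27 b^2) mod 7 = 3
-1728 * (4 a)^3 = -1728 * (4*1)^3 mod 7 = 1
j = 1 * 3^(-1) mod 7 = 5

j = 5 (mod 7)


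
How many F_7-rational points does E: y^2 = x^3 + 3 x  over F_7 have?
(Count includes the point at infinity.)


For each x in F_7, count y with y^2 = x^3 + 3 x + 0 mod 7:
  x = 0: RHS = 0, y in [0]  -> 1 point(s)
  x = 1: RHS = 4, y in [2, 5]  -> 2 point(s)
  x = 2: RHS = 0, y in [0]  -> 1 point(s)
  x = 3: RHS = 1, y in [1, 6]  -> 2 point(s)
  x = 5: RHS = 0, y in [0]  -> 1 point(s)
Affine points: 7. Add the point at infinity: total = 8.

#E(F_7) = 8


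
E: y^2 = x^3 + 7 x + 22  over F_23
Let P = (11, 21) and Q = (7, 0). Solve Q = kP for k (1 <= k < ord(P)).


Enumerate multiples of P until we hit Q = (7, 0):
  1P = (11, 21)
  2P = (7, 0)
Match found at i = 2.

k = 2


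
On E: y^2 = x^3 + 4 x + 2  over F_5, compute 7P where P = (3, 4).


k = 7 = 111_2 (binary, LSB first: 111)
Double-and-add from P = (3, 4):
  bit 0 = 1: acc = O + (3, 4) = (3, 4)
  bit 1 = 1: acc = (3, 4) + (3, 1) = O
  bit 2 = 1: acc = O + (3, 4) = (3, 4)

7P = (3, 4)


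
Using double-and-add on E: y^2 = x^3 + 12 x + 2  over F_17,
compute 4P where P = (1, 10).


k = 4 = 100_2 (binary, LSB first: 001)
Double-and-add from P = (1, 10):
  bit 0 = 0: acc unchanged = O
  bit 1 = 0: acc unchanged = O
  bit 2 = 1: acc = O + (1, 7) = (1, 7)

4P = (1, 7)


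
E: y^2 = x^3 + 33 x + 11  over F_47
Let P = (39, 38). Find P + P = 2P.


Doubling: s = (3 x1^2 + a) / (2 y1)
s = (3*39^2 + 33) / (2*38) mod 47 = 11
x3 = s^2 - 2 x1 mod 47 = 11^2 - 2*39 = 43
y3 = s (x1 - x3) - y1 mod 47 = 11 * (39 - 43) - 38 = 12

2P = (43, 12)


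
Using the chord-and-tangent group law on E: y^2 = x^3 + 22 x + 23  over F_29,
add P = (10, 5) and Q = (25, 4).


P != Q, so use the chord formula.
s = (y2 - y1) / (x2 - x1) = (28) / (15) mod 29 = 27
x3 = s^2 - x1 - x2 mod 29 = 27^2 - 10 - 25 = 27
y3 = s (x1 - x3) - y1 mod 29 = 27 * (10 - 27) - 5 = 0

P + Q = (27, 0)


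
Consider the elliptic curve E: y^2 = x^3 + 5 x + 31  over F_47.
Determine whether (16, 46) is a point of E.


Check whether y^2 = x^3 + 5 x + 31 (mod 47) for (x, y) = (16, 46).
LHS: y^2 = 46^2 mod 47 = 1
RHS: x^3 + 5 x + 31 = 16^3 + 5*16 + 31 mod 47 = 24
LHS != RHS

No, not on the curve


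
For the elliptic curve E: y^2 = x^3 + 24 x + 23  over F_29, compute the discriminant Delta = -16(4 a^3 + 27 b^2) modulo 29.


4 a^3 + 27 b^2 = 4*24^3 + 27*23^2 = 55296 + 14283 = 69579
Delta = -16 * (69579) = -1113264
Delta mod 29 = 17

Delta = 17 (mod 29)


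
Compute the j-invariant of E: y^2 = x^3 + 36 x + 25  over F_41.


Delta = -16(4 a^3 + 27 b^2) mod 41 = 31
-1728 * (4 a)^3 = -1728 * (4*36)^3 mod 41 = 30
j = 30 * 31^(-1) mod 41 = 38

j = 38 (mod 41)


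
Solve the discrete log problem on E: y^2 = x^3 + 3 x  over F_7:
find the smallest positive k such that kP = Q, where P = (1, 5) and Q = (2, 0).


Enumerate multiples of P until we hit Q = (2, 0):
  1P = (1, 5)
  2P = (2, 0)
Match found at i = 2.

k = 2


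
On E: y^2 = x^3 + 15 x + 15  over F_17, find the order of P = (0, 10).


Compute successive multiples of P until we hit O:
  1P = (0, 10)
  2P = (8, 1)
  3P = (10, 14)
  4P = (16, 4)
  5P = (3, 6)
  6P = (12, 6)
  7P = (7, 15)
  8P = (6, 10)
  ... (continuing to 21P)
  21P = O

ord(P) = 21


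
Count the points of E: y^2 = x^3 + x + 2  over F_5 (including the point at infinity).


For each x in F_5, count y with y^2 = x^3 + 1 x + 2 mod 5:
  x = 1: RHS = 4, y in [2, 3]  -> 2 point(s)
  x = 4: RHS = 0, y in [0]  -> 1 point(s)
Affine points: 3. Add the point at infinity: total = 4.

#E(F_5) = 4


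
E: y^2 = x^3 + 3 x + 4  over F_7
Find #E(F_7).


For each x in F_7, count y with y^2 = x^3 + 3 x + 4 mod 7:
  x = 0: RHS = 4, y in [2, 5]  -> 2 point(s)
  x = 1: RHS = 1, y in [1, 6]  -> 2 point(s)
  x = 2: RHS = 4, y in [2, 5]  -> 2 point(s)
  x = 5: RHS = 4, y in [2, 5]  -> 2 point(s)
  x = 6: RHS = 0, y in [0]  -> 1 point(s)
Affine points: 9. Add the point at infinity: total = 10.

#E(F_7) = 10


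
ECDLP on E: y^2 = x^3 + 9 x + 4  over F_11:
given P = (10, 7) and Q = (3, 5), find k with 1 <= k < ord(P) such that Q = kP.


Enumerate multiples of P until we hit Q = (3, 5):
  1P = (10, 7)
  2P = (7, 5)
  3P = (3, 5)
Match found at i = 3.

k = 3


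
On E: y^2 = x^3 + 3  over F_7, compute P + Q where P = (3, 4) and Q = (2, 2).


P != Q, so use the chord formula.
s = (y2 - y1) / (x2 - x1) = (5) / (6) mod 7 = 2
x3 = s^2 - x1 - x2 mod 7 = 2^2 - 3 - 2 = 6
y3 = s (x1 - x3) - y1 mod 7 = 2 * (3 - 6) - 4 = 4

P + Q = (6, 4)


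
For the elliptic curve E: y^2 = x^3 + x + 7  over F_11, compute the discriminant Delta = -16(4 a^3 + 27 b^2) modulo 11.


4 a^3 + 27 b^2 = 4*1^3 + 27*7^2 = 4 + 1323 = 1327
Delta = -16 * (1327) = -21232
Delta mod 11 = 9

Delta = 9 (mod 11)


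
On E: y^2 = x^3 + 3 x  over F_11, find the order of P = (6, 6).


Compute successive multiples of P until we hit O:
  1P = (6, 6)
  2P = (0, 0)
  3P = (6, 5)
  4P = O

ord(P) = 4


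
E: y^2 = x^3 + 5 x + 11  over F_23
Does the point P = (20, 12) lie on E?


Check whether y^2 = x^3 + 5 x + 11 (mod 23) for (x, y) = (20, 12).
LHS: y^2 = 12^2 mod 23 = 6
RHS: x^3 + 5 x + 11 = 20^3 + 5*20 + 11 mod 23 = 15
LHS != RHS

No, not on the curve


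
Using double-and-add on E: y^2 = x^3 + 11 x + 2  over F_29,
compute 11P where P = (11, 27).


k = 11 = 1011_2 (binary, LSB first: 1101)
Double-and-add from P = (11, 27):
  bit 0 = 1: acc = O + (11, 27) = (11, 27)
  bit 1 = 1: acc = (11, 27) + (13, 15) = (12, 8)
  bit 2 = 0: acc unchanged = (12, 8)
  bit 3 = 1: acc = (12, 8) + (27, 1) = (12, 21)

11P = (12, 21)


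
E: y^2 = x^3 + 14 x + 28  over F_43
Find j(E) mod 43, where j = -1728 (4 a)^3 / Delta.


Delta = -16(4 a^3 + 27 b^2) mod 43 = 19
-1728 * (4 a)^3 = -1728 * (4*14)^3 mod 43 = 11
j = 11 * 19^(-1) mod 43 = 30

j = 30 (mod 43)


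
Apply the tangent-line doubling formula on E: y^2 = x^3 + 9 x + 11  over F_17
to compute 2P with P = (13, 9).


Doubling: s = (3 x1^2 + a) / (2 y1)
s = (3*13^2 + 9) / (2*9) mod 17 = 6
x3 = s^2 - 2 x1 mod 17 = 6^2 - 2*13 = 10
y3 = s (x1 - x3) - y1 mod 17 = 6 * (13 - 10) - 9 = 9

2P = (10, 9)


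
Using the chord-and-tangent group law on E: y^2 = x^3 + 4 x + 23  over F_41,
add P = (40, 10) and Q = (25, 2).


P != Q, so use the chord formula.
s = (y2 - y1) / (x2 - x1) = (33) / (26) mod 41 = 6
x3 = s^2 - x1 - x2 mod 41 = 6^2 - 40 - 25 = 12
y3 = s (x1 - x3) - y1 mod 41 = 6 * (40 - 12) - 10 = 35

P + Q = (12, 35)


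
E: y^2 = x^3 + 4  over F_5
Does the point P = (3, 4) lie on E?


Check whether y^2 = x^3 + 0 x + 4 (mod 5) for (x, y) = (3, 4).
LHS: y^2 = 4^2 mod 5 = 1
RHS: x^3 + 0 x + 4 = 3^3 + 0*3 + 4 mod 5 = 1
LHS = RHS

Yes, on the curve


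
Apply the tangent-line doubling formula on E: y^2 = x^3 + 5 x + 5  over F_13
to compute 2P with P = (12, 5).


Doubling: s = (3 x1^2 + a) / (2 y1)
s = (3*12^2 + 5) / (2*5) mod 13 = 6
x3 = s^2 - 2 x1 mod 13 = 6^2 - 2*12 = 12
y3 = s (x1 - x3) - y1 mod 13 = 6 * (12 - 12) - 5 = 8

2P = (12, 8)


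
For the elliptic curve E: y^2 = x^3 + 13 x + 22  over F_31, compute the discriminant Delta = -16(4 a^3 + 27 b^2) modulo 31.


4 a^3 + 27 b^2 = 4*13^3 + 27*22^2 = 8788 + 13068 = 21856
Delta = -16 * (21856) = -349696
Delta mod 31 = 15

Delta = 15 (mod 31)


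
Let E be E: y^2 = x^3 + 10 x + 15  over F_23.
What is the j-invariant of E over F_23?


Delta = -16(4 a^3 + 27 b^2) mod 23 = 7
-1728 * (4 a)^3 = -1728 * (4*10)^3 mod 23 = 4
j = 4 * 7^(-1) mod 23 = 17

j = 17 (mod 23)


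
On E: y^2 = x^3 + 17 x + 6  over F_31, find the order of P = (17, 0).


Compute successive multiples of P until we hit O:
  1P = (17, 0)
  2P = O

ord(P) = 2


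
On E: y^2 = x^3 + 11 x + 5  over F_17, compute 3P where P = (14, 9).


k = 3 = 11_2 (binary, LSB first: 11)
Double-and-add from P = (14, 9):
  bit 0 = 1: acc = O + (14, 9) = (14, 9)
  bit 1 = 1: acc = (14, 9) + (5, 10) = (2, 1)

3P = (2, 1)


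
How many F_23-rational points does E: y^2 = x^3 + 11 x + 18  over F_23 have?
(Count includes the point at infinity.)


For each x in F_23, count y with y^2 = x^3 + 11 x + 18 mod 23:
  x = 0: RHS = 18, y in [8, 15]  -> 2 point(s)
  x = 2: RHS = 2, y in [5, 18]  -> 2 point(s)
  x = 3: RHS = 9, y in [3, 20]  -> 2 point(s)
  x = 6: RHS = 1, y in [1, 22]  -> 2 point(s)
  x = 7: RHS = 1, y in [1, 22]  -> 2 point(s)
  x = 9: RHS = 18, y in [8, 15]  -> 2 point(s)
  x = 10: RHS = 1, y in [1, 22]  -> 2 point(s)
  x = 13: RHS = 12, y in [9, 14]  -> 2 point(s)
  x = 14: RHS = 18, y in [8, 15]  -> 2 point(s)
  x = 15: RHS = 16, y in [4, 19]  -> 2 point(s)
  x = 16: RHS = 12, y in [9, 14]  -> 2 point(s)
  x = 17: RHS = 12, y in [9, 14]  -> 2 point(s)
  x = 19: RHS = 2, y in [5, 18]  -> 2 point(s)
  x = 20: RHS = 4, y in [2, 21]  -> 2 point(s)
  x = 22: RHS = 6, y in [11, 12]  -> 2 point(s)
Affine points: 30. Add the point at infinity: total = 31.

#E(F_23) = 31


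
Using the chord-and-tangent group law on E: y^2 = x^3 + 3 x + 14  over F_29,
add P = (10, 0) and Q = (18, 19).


P != Q, so use the chord formula.
s = (y2 - y1) / (x2 - x1) = (19) / (8) mod 29 = 6
x3 = s^2 - x1 - x2 mod 29 = 6^2 - 10 - 18 = 8
y3 = s (x1 - x3) - y1 mod 29 = 6 * (10 - 8) - 0 = 12

P + Q = (8, 12)


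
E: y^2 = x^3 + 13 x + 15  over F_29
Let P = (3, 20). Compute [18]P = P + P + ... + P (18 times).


k = 18 = 10010_2 (binary, LSB first: 01001)
Double-and-add from P = (3, 20):
  bit 0 = 0: acc unchanged = O
  bit 1 = 1: acc = O + (24, 17) = (24, 17)
  bit 2 = 0: acc unchanged = (24, 17)
  bit 3 = 0: acc unchanged = (24, 17)
  bit 4 = 1: acc = (24, 17) + (2, 22) = (26, 23)

18P = (26, 23)


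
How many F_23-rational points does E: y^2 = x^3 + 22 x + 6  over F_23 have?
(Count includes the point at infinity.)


For each x in F_23, count y with y^2 = x^3 + 22 x + 6 mod 23:
  x = 0: RHS = 6, y in [11, 12]  -> 2 point(s)
  x = 1: RHS = 6, y in [11, 12]  -> 2 point(s)
  x = 2: RHS = 12, y in [9, 14]  -> 2 point(s)
  x = 6: RHS = 9, y in [3, 20]  -> 2 point(s)
  x = 8: RHS = 4, y in [2, 21]  -> 2 point(s)
  x = 9: RHS = 13, y in [6, 17]  -> 2 point(s)
  x = 15: RHS = 8, y in [10, 13]  -> 2 point(s)
  x = 17: RHS = 3, y in [7, 16]  -> 2 point(s)
  x = 18: RHS = 1, y in [1, 22]  -> 2 point(s)
  x = 21: RHS = 0, y in [0]  -> 1 point(s)
  x = 22: RHS = 6, y in [11, 12]  -> 2 point(s)
Affine points: 21. Add the point at infinity: total = 22.

#E(F_23) = 22


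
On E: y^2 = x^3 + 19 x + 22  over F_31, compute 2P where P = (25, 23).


Doubling: s = (3 x1^2 + a) / (2 y1)
s = (3*25^2 + 19) / (2*23) mod 31 = 25
x3 = s^2 - 2 x1 mod 31 = 25^2 - 2*25 = 17
y3 = s (x1 - x3) - y1 mod 31 = 25 * (25 - 17) - 23 = 22

2P = (17, 22)


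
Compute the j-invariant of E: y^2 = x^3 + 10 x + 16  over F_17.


Delta = -16(4 a^3 + 27 b^2) mod 17 = 15
-1728 * (4 a)^3 = -1728 * (4*10)^3 mod 17 = 4
j = 4 * 15^(-1) mod 17 = 15

j = 15 (mod 17)


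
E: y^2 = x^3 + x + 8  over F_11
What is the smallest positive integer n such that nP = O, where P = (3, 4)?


Compute successive multiples of P until we hit O:
  1P = (3, 4)
  2P = (9, 8)
  3P = (8, 0)
  4P = (9, 3)
  5P = (3, 7)
  6P = O

ord(P) = 6


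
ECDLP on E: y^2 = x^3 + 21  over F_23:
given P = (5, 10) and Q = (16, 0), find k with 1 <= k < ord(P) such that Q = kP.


Enumerate multiples of P until we hit Q = (16, 0):
  1P = (5, 10)
  2P = (17, 14)
  3P = (19, 16)
  4P = (2, 11)
  5P = (11, 15)
  6P = (16, 0)
Match found at i = 6.

k = 6


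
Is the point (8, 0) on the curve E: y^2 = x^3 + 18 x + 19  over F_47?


Check whether y^2 = x^3 + 18 x + 19 (mod 47) for (x, y) = (8, 0).
LHS: y^2 = 0^2 mod 47 = 0
RHS: x^3 + 18 x + 19 = 8^3 + 18*8 + 19 mod 47 = 17
LHS != RHS

No, not on the curve


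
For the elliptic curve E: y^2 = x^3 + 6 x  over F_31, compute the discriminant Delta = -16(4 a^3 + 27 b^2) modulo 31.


4 a^3 + 27 b^2 = 4*6^3 + 27*0^2 = 864 + 0 = 864
Delta = -16 * (864) = -13824
Delta mod 31 = 2

Delta = 2 (mod 31)


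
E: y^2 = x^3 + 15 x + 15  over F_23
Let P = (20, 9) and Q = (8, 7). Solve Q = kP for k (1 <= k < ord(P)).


Enumerate multiples of P until we hit Q = (8, 7):
  1P = (20, 9)
  2P = (14, 5)
  3P = (15, 2)
  4P = (1, 13)
  5P = (3, 8)
  6P = (16, 21)
  7P = (19, 11)
  8P = (11, 19)
  9P = (8, 16)
  10P = (7, 16)
  11P = (5, 13)
  12P = (4, 22)
  13P = (17, 13)
  14P = (21, 0)
  15P = (17, 10)
  16P = (4, 1)
  17P = (5, 10)
  18P = (7, 7)
  19P = (8, 7)
Match found at i = 19.

k = 19


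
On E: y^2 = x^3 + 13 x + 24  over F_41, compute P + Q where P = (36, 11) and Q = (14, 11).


P != Q, so use the chord formula.
s = (y2 - y1) / (x2 - x1) = (0) / (19) mod 41 = 0
x3 = s^2 - x1 - x2 mod 41 = 0^2 - 36 - 14 = 32
y3 = s (x1 - x3) - y1 mod 41 = 0 * (36 - 32) - 11 = 30

P + Q = (32, 30)


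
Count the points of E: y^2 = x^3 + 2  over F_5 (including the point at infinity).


For each x in F_5, count y with y^2 = x^3 + 0 x + 2 mod 5:
  x = 2: RHS = 0, y in [0]  -> 1 point(s)
  x = 3: RHS = 4, y in [2, 3]  -> 2 point(s)
  x = 4: RHS = 1, y in [1, 4]  -> 2 point(s)
Affine points: 5. Add the point at infinity: total = 6.

#E(F_5) = 6


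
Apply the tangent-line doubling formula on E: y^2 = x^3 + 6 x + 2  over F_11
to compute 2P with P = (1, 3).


Doubling: s = (3 x1^2 + a) / (2 y1)
s = (3*1^2 + 6) / (2*3) mod 11 = 7
x3 = s^2 - 2 x1 mod 11 = 7^2 - 2*1 = 3
y3 = s (x1 - x3) - y1 mod 11 = 7 * (1 - 3) - 3 = 5

2P = (3, 5)


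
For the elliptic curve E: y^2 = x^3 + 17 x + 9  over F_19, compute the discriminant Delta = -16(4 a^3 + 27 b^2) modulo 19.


4 a^3 + 27 b^2 = 4*17^3 + 27*9^2 = 19652 + 2187 = 21839
Delta = -16 * (21839) = -349424
Delta mod 19 = 5

Delta = 5 (mod 19)


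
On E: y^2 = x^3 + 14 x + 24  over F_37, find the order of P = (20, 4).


Compute successive multiples of P until we hit O:
  1P = (20, 4)
  2P = (18, 22)
  3P = (6, 18)
  4P = (12, 25)
  5P = (9, 18)
  6P = (35, 5)
  7P = (7, 24)
  8P = (22, 19)
  ... (continuing to 31P)
  31P = O

ord(P) = 31


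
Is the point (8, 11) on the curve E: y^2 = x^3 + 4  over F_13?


Check whether y^2 = x^3 + 0 x + 4 (mod 13) for (x, y) = (8, 11).
LHS: y^2 = 11^2 mod 13 = 4
RHS: x^3 + 0 x + 4 = 8^3 + 0*8 + 4 mod 13 = 9
LHS != RHS

No, not on the curve


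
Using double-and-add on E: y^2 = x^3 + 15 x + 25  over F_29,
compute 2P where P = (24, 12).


k = 2 = 10_2 (binary, LSB first: 01)
Double-and-add from P = (24, 12):
  bit 0 = 0: acc unchanged = O
  bit 1 = 1: acc = O + (15, 0) = (15, 0)

2P = (15, 0)


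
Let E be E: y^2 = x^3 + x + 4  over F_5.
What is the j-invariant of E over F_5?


Delta = -16(4 a^3 + 27 b^2) mod 5 = 4
-1728 * (4 a)^3 = -1728 * (4*1)^3 mod 5 = 3
j = 3 * 4^(-1) mod 5 = 2

j = 2 (mod 5)


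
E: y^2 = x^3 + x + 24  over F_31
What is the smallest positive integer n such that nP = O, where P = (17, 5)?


Compute successive multiples of P until we hit O:
  1P = (17, 5)
  2P = (28, 26)
  3P = (25, 22)
  4P = (25, 9)
  5P = (28, 5)
  6P = (17, 26)
  7P = O

ord(P) = 7


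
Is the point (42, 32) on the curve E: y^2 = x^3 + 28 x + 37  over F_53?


Check whether y^2 = x^3 + 28 x + 37 (mod 53) for (x, y) = (42, 32).
LHS: y^2 = 32^2 mod 53 = 17
RHS: x^3 + 28 x + 37 = 42^3 + 28*42 + 37 mod 53 = 41
LHS != RHS

No, not on the curve


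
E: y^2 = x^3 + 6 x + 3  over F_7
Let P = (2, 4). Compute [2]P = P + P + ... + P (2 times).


k = 2 = 10_2 (binary, LSB first: 01)
Double-and-add from P = (2, 4):
  bit 0 = 0: acc unchanged = O
  bit 1 = 1: acc = O + (5, 5) = (5, 5)

2P = (5, 5)


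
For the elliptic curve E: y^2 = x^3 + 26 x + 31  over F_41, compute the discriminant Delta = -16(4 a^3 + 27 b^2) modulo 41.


4 a^3 + 27 b^2 = 4*26^3 + 27*31^2 = 70304 + 25947 = 96251
Delta = -16 * (96251) = -1540016
Delta mod 41 = 26

Delta = 26 (mod 41)


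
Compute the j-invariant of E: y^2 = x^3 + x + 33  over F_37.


Delta = -16(4 a^3 + 27 b^2) mod 37 = 17
-1728 * (4 a)^3 = -1728 * (4*1)^3 mod 37 = 1
j = 1 * 17^(-1) mod 37 = 24

j = 24 (mod 37)


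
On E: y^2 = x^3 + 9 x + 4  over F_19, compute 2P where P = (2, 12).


Doubling: s = (3 x1^2 + a) / (2 y1)
s = (3*2^2 + 9) / (2*12) mod 19 = 8
x3 = s^2 - 2 x1 mod 19 = 8^2 - 2*2 = 3
y3 = s (x1 - x3) - y1 mod 19 = 8 * (2 - 3) - 12 = 18

2P = (3, 18)


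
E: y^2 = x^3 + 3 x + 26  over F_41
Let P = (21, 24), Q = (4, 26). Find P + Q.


P != Q, so use the chord formula.
s = (y2 - y1) / (x2 - x1) = (2) / (24) mod 41 = 24
x3 = s^2 - x1 - x2 mod 41 = 24^2 - 21 - 4 = 18
y3 = s (x1 - x3) - y1 mod 41 = 24 * (21 - 18) - 24 = 7

P + Q = (18, 7)


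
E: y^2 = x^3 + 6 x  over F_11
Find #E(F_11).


For each x in F_11, count y with y^2 = x^3 + 6 x + 0 mod 11:
  x = 0: RHS = 0, y in [0]  -> 1 point(s)
  x = 2: RHS = 9, y in [3, 8]  -> 2 point(s)
  x = 3: RHS = 1, y in [1, 10]  -> 2 point(s)
  x = 4: RHS = 0, y in [0]  -> 1 point(s)
  x = 5: RHS = 1, y in [1, 10]  -> 2 point(s)
  x = 7: RHS = 0, y in [0]  -> 1 point(s)
  x = 10: RHS = 4, y in [2, 9]  -> 2 point(s)
Affine points: 11. Add the point at infinity: total = 12.

#E(F_11) = 12
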